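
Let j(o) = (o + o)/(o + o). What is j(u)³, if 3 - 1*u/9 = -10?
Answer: 1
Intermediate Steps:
u = 117 (u = 27 - 9*(-10) = 27 + 90 = 117)
j(o) = 1 (j(o) = (2*o)/((2*o)) = (2*o)*(1/(2*o)) = 1)
j(u)³ = 1³ = 1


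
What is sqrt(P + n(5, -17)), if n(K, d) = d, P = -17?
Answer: I*sqrt(34) ≈ 5.8309*I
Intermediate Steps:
sqrt(P + n(5, -17)) = sqrt(-17 - 17) = sqrt(-34) = I*sqrt(34)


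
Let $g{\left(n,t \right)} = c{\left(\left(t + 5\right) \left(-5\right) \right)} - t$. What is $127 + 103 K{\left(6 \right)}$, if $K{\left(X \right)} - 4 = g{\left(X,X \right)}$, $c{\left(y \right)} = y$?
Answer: $-5744$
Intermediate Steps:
$g{\left(n,t \right)} = -25 - 6 t$ ($g{\left(n,t \right)} = \left(t + 5\right) \left(-5\right) - t = \left(5 + t\right) \left(-5\right) - t = \left(-25 - 5 t\right) - t = -25 - 6 t$)
$K{\left(X \right)} = -21 - 6 X$ ($K{\left(X \right)} = 4 - \left(25 + 6 X\right) = -21 - 6 X$)
$127 + 103 K{\left(6 \right)} = 127 + 103 \left(-21 - 36\right) = 127 + 103 \left(-57\right) = 127 - 5871 = -5744$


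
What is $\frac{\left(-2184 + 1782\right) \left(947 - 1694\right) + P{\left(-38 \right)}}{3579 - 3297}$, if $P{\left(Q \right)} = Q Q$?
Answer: $\frac{150869}{141} \approx 1070.0$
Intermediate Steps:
$P{\left(Q \right)} = Q^{2}$
$\frac{\left(-2184 + 1782\right) \left(947 - 1694\right) + P{\left(-38 \right)}}{3579 - 3297} = \frac{\left(-2184 + 1782\right) \left(947 - 1694\right) + \left(-38\right)^{2}}{3579 - 3297} = \frac{\left(-402\right) \left(-747\right) + 1444}{282} = \left(300294 + 1444\right) \frac{1}{282} = 301738 \cdot \frac{1}{282} = \frac{150869}{141}$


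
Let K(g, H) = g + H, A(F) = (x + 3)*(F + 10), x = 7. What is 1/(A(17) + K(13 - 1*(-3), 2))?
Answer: 1/288 ≈ 0.0034722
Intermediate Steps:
A(F) = 100 + 10*F (A(F) = (7 + 3)*(F + 10) = 10*(10 + F) = 100 + 10*F)
K(g, H) = H + g
1/(A(17) + K(13 - 1*(-3), 2)) = 1/((100 + 10*17) + (2 + (13 - 1*(-3)))) = 1/((100 + 170) + (2 + (13 + 3))) = 1/(270 + (2 + 16)) = 1/(270 + 18) = 1/288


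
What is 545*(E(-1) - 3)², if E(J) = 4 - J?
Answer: 2180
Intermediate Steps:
545*(E(-1) - 3)² = 545*((4 - 1*(-1)) - 3)² = 545*((4 + 1) - 3)² = 545*(5 - 3)² = 545*2² = 545*4 = 2180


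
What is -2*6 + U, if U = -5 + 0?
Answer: -17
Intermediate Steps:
U = -5
-2*6 + U = -2*6 - 5 = -12 - 5 = -17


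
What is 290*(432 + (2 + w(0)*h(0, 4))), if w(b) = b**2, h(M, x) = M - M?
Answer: 125860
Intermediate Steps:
h(M, x) = 0
290*(432 + (2 + w(0)*h(0, 4))) = 290*(432 + (2 + 0**2*0)) = 290*(432 + (2 + 0*0)) = 290*(432 + (2 + 0)) = 290*(432 + 2) = 290*434 = 125860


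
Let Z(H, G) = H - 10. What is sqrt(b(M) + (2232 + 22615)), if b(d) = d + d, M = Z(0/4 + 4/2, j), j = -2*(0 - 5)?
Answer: 3*sqrt(2759) ≈ 157.58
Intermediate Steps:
j = 10 (j = -2*(-5) = 10)
Z(H, G) = -10 + H
M = -8 (M = -10 + (0/4 + 4/2) = -10 + (0*(1/4) + 4*(1/2)) = -10 + (0 + 2) = -10 + 2 = -8)
b(d) = 2*d
sqrt(b(M) + (2232 + 22615)) = sqrt(2*(-8) + (2232 + 22615)) = sqrt(-16 + 24847) = sqrt(24831) = 3*sqrt(2759)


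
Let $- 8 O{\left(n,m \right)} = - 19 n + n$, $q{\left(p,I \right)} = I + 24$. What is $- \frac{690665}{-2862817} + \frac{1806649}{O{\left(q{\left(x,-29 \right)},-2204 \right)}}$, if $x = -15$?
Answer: $- \frac{440178527681}{2740995} \approx -1.6059 \cdot 10^{5}$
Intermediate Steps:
$q{\left(p,I \right)} = 24 + I$
$O{\left(n,m \right)} = \frac{9 n}{4}$ ($O{\left(n,m \right)} = - \frac{- 19 n + n}{8} = - \frac{\left(-18\right) n}{8} = \frac{9 n}{4}$)
$- \frac{690665}{-2862817} + \frac{1806649}{O{\left(q{\left(x,-29 \right)},-2204 \right)}} = - \frac{690665}{-2862817} + \frac{1806649}{\frac{9}{4} \left(24 - 29\right)} = \left(-690665\right) \left(- \frac{1}{2862817}\right) + \frac{1806649}{\frac{9}{4} \left(-5\right)} = \frac{14695}{60911} + \frac{1806649}{- \frac{45}{4}} = \frac{14695}{60911} + 1806649 \left(- \frac{4}{45}\right) = \frac{14695}{60911} - \frac{7226596}{45} = - \frac{440178527681}{2740995}$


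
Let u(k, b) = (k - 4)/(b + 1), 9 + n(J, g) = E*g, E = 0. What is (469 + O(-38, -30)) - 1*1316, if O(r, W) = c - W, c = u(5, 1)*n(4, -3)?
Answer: -1643/2 ≈ -821.50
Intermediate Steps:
n(J, g) = -9 (n(J, g) = -9 + 0*g = -9 + 0 = -9)
u(k, b) = (-4 + k)/(1 + b)
c = -9/2 (c = ((-4 + 5)/(1 + 1))*(-9) = (1/2)*(-9) = -9/2 ≈ -4.5000)
O(r, W) = -9/2 - W
(469 + O(-38, -30)) - 1*1316 = (469 + (-9/2 - 1*(-30))) - 1*1316 = (469 + (-9/2 + 30)) - 1316 = (469 + 51/2) - 1316 = 989/2 - 1316 = -1643/2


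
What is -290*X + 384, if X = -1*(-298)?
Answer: -86036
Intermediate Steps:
X = 298
-290*X + 384 = -290*298 + 384 = -86420 + 384 = -86036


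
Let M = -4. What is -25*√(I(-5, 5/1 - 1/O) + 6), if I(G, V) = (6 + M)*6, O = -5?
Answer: -75*√2 ≈ -106.07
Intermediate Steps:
I(G, V) = 12 (I(G, V) = (6 - 4)*6 = 2*6 = 12)
-25*√(I(-5, 5/1 - 1/O) + 6) = -25*√(12 + 6) = -75*√2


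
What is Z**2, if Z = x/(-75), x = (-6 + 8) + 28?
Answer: 4/25 ≈ 0.16000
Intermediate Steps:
x = 30 (x = 2 + 28 = 30)
Z = -2/5 (Z = 30/(-75) = 30*(-1/75) = -2/5 ≈ -0.40000)
Z**2 = (-2/5)**2 = 4/25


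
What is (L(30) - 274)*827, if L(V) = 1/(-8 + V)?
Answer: -4984329/22 ≈ -2.2656e+5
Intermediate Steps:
(L(30) - 274)*827 = (1/(-8 + 30) - 274)*827 = (1/22 - 274)*827 = -6027/22*827 = -4984329/22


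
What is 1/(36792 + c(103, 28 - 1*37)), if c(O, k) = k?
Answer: 1/36783 ≈ 2.7186e-5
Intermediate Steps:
1/(36792 + c(103, 28 - 1*37)) = 1/(36792 + (28 - 1*37)) = 1/(36792 + (28 - 37)) = 1/(36792 - 9) = 1/36783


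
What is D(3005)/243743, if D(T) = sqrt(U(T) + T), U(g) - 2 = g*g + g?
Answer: sqrt(9036037)/243743 ≈ 0.012333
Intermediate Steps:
U(g) = 2 + g + g**2 (U(g) = 2 + (g*g + g) = 2 + (g**2 + g) = 2 + (g + g**2) = 2 + g + g**2)
D(T) = sqrt(2 + T**2 + 2*T) (D(T) = sqrt((2 + T + T**2) + T) = sqrt(2 + T**2 + 2*T))
D(3005)/243743 = sqrt(2 + 3005**2 + 2*3005)/243743 = sqrt(2 + 9030025 + 6010)*(1/243743) = sqrt(9036037)*(1/243743) = sqrt(9036037)/243743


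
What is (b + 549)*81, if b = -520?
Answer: 2349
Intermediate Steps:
(b + 549)*81 = (-520 + 549)*81 = 29*81 = 2349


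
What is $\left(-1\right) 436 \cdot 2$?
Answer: $-872$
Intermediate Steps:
$\left(-1\right) 436 \cdot 2 = \left(-436\right) 2 = -872$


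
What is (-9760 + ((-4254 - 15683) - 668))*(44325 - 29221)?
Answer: -458632960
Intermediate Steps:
(-9760 + ((-4254 - 15683) - 668))*(44325 - 29221) = (-9760 + (-19937 - 668))*15104 = (-9760 - 20605)*15104 = -30365*15104 = -458632960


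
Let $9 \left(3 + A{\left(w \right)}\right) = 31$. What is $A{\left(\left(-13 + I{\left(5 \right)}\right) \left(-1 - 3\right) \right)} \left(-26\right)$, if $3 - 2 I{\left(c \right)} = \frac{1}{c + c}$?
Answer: $- \frac{104}{9} \approx -11.556$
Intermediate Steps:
$I{\left(c \right)} = \frac{3}{2} - \frac{1}{4 c}$ ($I{\left(c \right)} = \frac{3}{2} - \frac{1}{2 \left(c + c\right)} = \frac{3}{2} - \frac{1}{2 \cdot 2 c} = \frac{3}{2} - \frac{\frac{1}{2} \frac{1}{c}}{2} = \frac{3}{2} - \frac{1}{4 c}$)
$A{\left(w \right)} = \frac{4}{9}$ ($A{\left(w \right)} = -3 + \frac{1}{9} \cdot 31 = -3 + \frac{31}{9} = \frac{4}{9}$)
$A{\left(\left(-13 + I{\left(5 \right)}\right) \left(-1 - 3\right) \right)} \left(-26\right) = \frac{4}{9} \left(-26\right) = - \frac{104}{9}$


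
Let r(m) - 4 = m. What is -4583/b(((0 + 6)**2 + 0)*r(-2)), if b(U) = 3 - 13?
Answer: 4583/10 ≈ 458.30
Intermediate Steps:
r(m) = 4 + m
b(U) = -10
-4583/b(((0 + 6)**2 + 0)*r(-2)) = -4583/(-10) = -4583*(-1/10) = 4583/10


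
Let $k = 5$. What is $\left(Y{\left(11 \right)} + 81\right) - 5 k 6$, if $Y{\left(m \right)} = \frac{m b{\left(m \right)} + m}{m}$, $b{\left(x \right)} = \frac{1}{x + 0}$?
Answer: $- \frac{135450}{11} \approx -12314.0$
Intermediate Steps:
$b{\left(x \right)} = \frac{1}{x}$
$Y{\left(m \right)} = \frac{1 + m}{m}$ ($Y{\left(m \right)} = \frac{\frac{m}{m} + m}{m} = \frac{1 + m}{m}$)
$\left(Y{\left(11 \right)} + 81\right) - 5 k 6 = \left(\frac{1 + 11}{11} + 81\right) \left(-5\right) 5 \cdot 6 = \left(\frac{1}{11} \cdot 12 + 81\right) \left(\left(-25\right) 6\right) = \left(\frac{12}{11} + 81\right) \left(-150\right) = \frac{903}{11} \left(-150\right) = - \frac{135450}{11}$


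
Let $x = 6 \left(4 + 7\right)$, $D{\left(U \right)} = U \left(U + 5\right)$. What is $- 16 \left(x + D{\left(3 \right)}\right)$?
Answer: $-1440$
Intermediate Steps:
$D{\left(U \right)} = U \left(5 + U\right)$
$x = 66$ ($x = 6 \cdot 11 = 66$)
$- 16 \left(x + D{\left(3 \right)}\right) = - 16 \left(66 + 3 \left(5 + 3\right)\right) = - 16 \left(66 + 3 \cdot 8\right) = - 16 \left(66 + 24\right) = \left(-16\right) 90 = -1440$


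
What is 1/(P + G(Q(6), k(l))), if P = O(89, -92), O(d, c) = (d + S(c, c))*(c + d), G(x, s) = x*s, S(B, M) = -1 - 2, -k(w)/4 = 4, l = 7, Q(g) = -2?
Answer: -1/226 ≈ -0.0044248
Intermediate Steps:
k(w) = -16 (k(w) = -4*4 = -16)
S(B, M) = -3
G(x, s) = s*x
O(d, c) = (-3 + d)*(c + d) (O(d, c) = (d - 3)*(c + d) = (-3 + d)*(c + d))
P = -258 (P = 89² - 3*(-92) - 3*89 - 92*89 = 7921 + 276 - 267 - 8188 = -258)
1/(P + G(Q(6), k(l))) = 1/(-258 - 16*(-2)) = 1/(-258 + 32) = 1/(-226) = -1/226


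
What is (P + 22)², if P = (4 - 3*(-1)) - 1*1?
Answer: 784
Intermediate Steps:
P = 6 (P = (4 + 3) - 1 = 7 - 1 = 6)
(P + 22)² = (6 + 22)² = 28² = 784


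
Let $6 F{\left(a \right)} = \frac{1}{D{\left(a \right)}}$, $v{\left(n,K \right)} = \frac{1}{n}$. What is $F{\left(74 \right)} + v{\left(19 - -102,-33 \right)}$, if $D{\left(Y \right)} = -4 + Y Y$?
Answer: $\frac{32953}{3972672} \approx 0.0082949$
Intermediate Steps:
$D{\left(Y \right)} = -4 + Y^{2}$
$F{\left(a \right)} = \frac{1}{6 \left(-4 + a^{2}\right)}$
$F{\left(74 \right)} + v{\left(19 - -102,-33 \right)} = \frac{1}{6 \left(-4 + 74^{2}\right)} + \frac{1}{19 - -102} = \frac{1}{6 \left(-4 + 5476\right)} + \frac{1}{19 + 102} = \frac{1}{6 \cdot 5472} + \frac{1}{121} = \frac{1}{6} \cdot \frac{1}{5472} + \frac{1}{121} = \frac{1}{32832} + \frac{1}{121} = \frac{32953}{3972672}$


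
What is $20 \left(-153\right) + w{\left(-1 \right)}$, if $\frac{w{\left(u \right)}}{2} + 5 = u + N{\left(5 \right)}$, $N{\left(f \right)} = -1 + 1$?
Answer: $-3072$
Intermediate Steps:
$N{\left(f \right)} = 0$
$w{\left(u \right)} = -10 + 2 u$ ($w{\left(u \right)} = -10 + 2 \left(u + 0\right) = -10 + 2 u$)
$20 \left(-153\right) + w{\left(-1 \right)} = 20 \left(-153\right) + \left(-10 + 2 \left(-1\right)\right) = -3060 - 12 = -3072$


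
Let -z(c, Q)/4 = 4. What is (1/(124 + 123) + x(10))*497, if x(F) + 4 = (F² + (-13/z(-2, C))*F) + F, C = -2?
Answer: 112082943/1976 ≈ 56722.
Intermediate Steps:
z(c, Q) = -16 (z(c, Q) = -4*4 = -16)
x(F) = -4 + F² + 29*F/16 (x(F) = -4 + ((F² + (-13/(-16))*F) + F) = -4 + ((F² + (-13*(-1/16))*F) + F) = -4 + ((F² + 13*F/16) + F) = -4 + (F² + 29*F/16) = -4 + F² + 29*F/16)
(1/(124 + 123) + x(10))*497 = (1/(124 + 123) + (-4 + 10² + (29/16)*10))*497 = (1/247 + (-4 + 100 + 145/8))*497 = (1/247 + 913/8)*497 = (225519/1976)*497 = 112082943/1976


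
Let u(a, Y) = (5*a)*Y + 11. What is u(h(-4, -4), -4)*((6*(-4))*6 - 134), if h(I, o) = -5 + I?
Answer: -53098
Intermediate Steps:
u(a, Y) = 11 + 5*Y*a (u(a, Y) = 5*Y*a + 11 = 11 + 5*Y*a)
u(h(-4, -4), -4)*((6*(-4))*6 - 134) = (11 + 5*(-4)*(-5 - 4))*((6*(-4))*6 - 134) = (11 + 5*(-4)*(-9))*(-24*6 - 134) = (11 + 180)*(-144 - 134) = 191*(-278) = -53098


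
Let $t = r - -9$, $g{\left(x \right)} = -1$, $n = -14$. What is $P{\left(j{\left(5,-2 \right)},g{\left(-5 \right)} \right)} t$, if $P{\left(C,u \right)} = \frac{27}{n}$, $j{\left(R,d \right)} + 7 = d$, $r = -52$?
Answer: $\frac{1161}{14} \approx 82.929$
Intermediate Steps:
$j{\left(R,d \right)} = -7 + d$
$P{\left(C,u \right)} = - \frac{27}{14}$ ($P{\left(C,u \right)} = \frac{27}{-14} = 27 \left(- \frac{1}{14}\right) = - \frac{27}{14}$)
$t = -43$ ($t = -52 - -9 = -52 + 9 = -43$)
$P{\left(j{\left(5,-2 \right)},g{\left(-5 \right)} \right)} t = \left(- \frac{27}{14}\right) \left(-43\right) = \frac{1161}{14}$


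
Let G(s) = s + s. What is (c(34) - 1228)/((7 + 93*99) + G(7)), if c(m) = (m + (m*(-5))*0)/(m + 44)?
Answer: -47875/359892 ≈ -0.13303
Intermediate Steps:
c(m) = m/(44 + m) (c(m) = (m - 5*m*0)/(44 + m) = (m + 0)/(44 + m) = m/(44 + m))
G(s) = 2*s
(c(34) - 1228)/((7 + 93*99) + G(7)) = (34/(44 + 34) - 1228)/((7 + 93*99) + 2*7) = (34/78 - 1228)/((7 + 9207) + 14) = (34*(1/78) - 1228)/(9214 + 14) = (17/39 - 1228)/9228 = -47875/39*1/9228 = -47875/359892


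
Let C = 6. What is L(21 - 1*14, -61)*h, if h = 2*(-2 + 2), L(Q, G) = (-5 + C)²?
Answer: 0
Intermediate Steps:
L(Q, G) = 1 (L(Q, G) = (-5 + 6)² = 1² = 1)
h = 0 (h = 2*0 = 0)
L(21 - 1*14, -61)*h = 1*0 = 0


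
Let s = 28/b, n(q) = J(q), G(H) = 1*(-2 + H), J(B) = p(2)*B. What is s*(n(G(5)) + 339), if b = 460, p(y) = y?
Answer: 21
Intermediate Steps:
J(B) = 2*B
G(H) = -2 + H
n(q) = 2*q
s = 7/115 (s = 28/460 = 28*(1/460) = 7/115 ≈ 0.060870)
s*(n(G(5)) + 339) = 7*(2*(-2 + 5) + 339)/115 = 7*(2*3 + 339)/115 = 7*(6 + 339)/115 = (7/115)*345 = 21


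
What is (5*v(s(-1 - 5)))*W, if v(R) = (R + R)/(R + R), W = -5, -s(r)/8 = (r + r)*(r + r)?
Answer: -25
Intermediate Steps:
s(r) = -32*r² (s(r) = -8*(r + r)*(r + r) = -8*2*r*2*r = -32*r²)
v(R) = 1 (v(R) = (2*R)/((2*R)) = (2*R)*(1/(2*R)) = 1)
(5*v(s(-1 - 5)))*W = (5*1)*(-5) = 5*(-5) = -25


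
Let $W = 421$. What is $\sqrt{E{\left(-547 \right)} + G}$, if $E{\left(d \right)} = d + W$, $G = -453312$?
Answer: $27 i \sqrt{622} \approx 673.38 i$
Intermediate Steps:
$E{\left(d \right)} = 421 + d$ ($E{\left(d \right)} = d + 421 = 421 + d$)
$\sqrt{E{\left(-547 \right)} + G} = \sqrt{\left(421 - 547\right) - 453312} = \sqrt{-126 - 453312} = \sqrt{-453438} = 27 i \sqrt{622}$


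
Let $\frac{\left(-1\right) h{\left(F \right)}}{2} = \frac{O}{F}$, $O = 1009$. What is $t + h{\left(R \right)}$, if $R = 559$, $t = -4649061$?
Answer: $- \frac{2598827117}{559} \approx -4.6491 \cdot 10^{6}$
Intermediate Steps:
$h{\left(F \right)} = - \frac{2018}{F}$ ($h{\left(F \right)} = - 2 \frac{1009}{F} = - \frac{2018}{F}$)
$t + h{\left(R \right)} = -4649061 - \frac{2018}{559} = - \frac{2598827117}{559}$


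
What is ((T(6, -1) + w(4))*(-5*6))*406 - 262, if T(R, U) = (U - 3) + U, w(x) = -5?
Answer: 121538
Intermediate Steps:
T(R, U) = -3 + 2*U (T(R, U) = (-3 + U) + U = -3 + 2*U)
((T(6, -1) + w(4))*(-5*6))*406 - 262 = (((-3 + 2*(-1)) - 5)*(-5*6))*406 - 262 = (((-3 - 2) - 5)*(-30))*406 - 262 = ((-5 - 5)*(-30))*406 - 262 = -10*(-30)*406 - 262 = 300*406 - 262 = 121800 - 262 = 121538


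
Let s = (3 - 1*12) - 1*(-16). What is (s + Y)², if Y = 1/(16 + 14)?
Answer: 44521/900 ≈ 49.468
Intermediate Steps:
s = 7 (s = (3 - 12) + 16 = -9 + 16 = 7)
Y = 1/30 ≈ 0.033333
(s + Y)² = (7 + 1/30)² = (211/30)² = 44521/900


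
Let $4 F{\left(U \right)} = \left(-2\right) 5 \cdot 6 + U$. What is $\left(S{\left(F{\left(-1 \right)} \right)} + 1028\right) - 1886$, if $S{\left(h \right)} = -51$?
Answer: $-909$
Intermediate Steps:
$F{\left(U \right)} = -15 + \frac{U}{4}$ ($F{\left(U \right)} = \frac{\left(-2\right) 5 \cdot 6 + U}{4} = \frac{\left(-10\right) 6 + U}{4} = \frac{-60 + U}{4} = -15 + \frac{U}{4}$)
$\left(S{\left(F{\left(-1 \right)} \right)} + 1028\right) - 1886 = \left(-51 + 1028\right) - 1886 = 977 - 1886 = -909$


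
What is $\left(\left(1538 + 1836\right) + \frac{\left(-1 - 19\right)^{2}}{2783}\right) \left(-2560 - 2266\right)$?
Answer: $- \frac{45317307892}{2783} \approx -1.6284 \cdot 10^{7}$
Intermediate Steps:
$\left(\left(1538 + 1836\right) + \frac{\left(-1 - 19\right)^{2}}{2783}\right) \left(-2560 - 2266\right) = \left(3374 + \left(-20\right)^{2} \cdot \frac{1}{2783}\right) \left(-4826\right) = \left(3374 + 400 \cdot \frac{1}{2783}\right) \left(-4826\right) = \left(3374 + \frac{400}{2783}\right) \left(-4826\right) = \frac{9390242}{2783} \left(-4826\right) = - \frac{45317307892}{2783}$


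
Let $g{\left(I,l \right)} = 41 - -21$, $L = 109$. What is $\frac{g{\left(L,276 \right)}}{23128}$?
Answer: $\frac{31}{11564} \approx 0.0026807$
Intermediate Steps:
$g{\left(I,l \right)} = 62$ ($g{\left(I,l \right)} = 41 + 21 = 62$)
$\frac{g{\left(L,276 \right)}}{23128} = \frac{62}{23128} = 62 \cdot \frac{1}{23128} = \frac{31}{11564}$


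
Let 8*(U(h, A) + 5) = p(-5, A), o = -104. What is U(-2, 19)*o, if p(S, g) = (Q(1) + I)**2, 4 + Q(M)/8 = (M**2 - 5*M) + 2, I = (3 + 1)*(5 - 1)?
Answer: -12792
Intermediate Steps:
I = 16 (I = 4*4 = 16)
Q(M) = -16 - 40*M + 8*M**2 (Q(M) = -32 + 8*((M**2 - 5*M) + 2) = -32 + 8*(2 + M**2 - 5*M) = -32 + (16 - 40*M + 8*M**2) = -16 - 40*M + 8*M**2)
p(S, g) = 1024 (p(S, g) = ((-16 - 40*1 + 8*1**2) + 16)**2 = ((-16 - 40 + 8*1) + 16)**2 = ((-16 - 40 + 8) + 16)**2 = (-48 + 16)**2 = (-32)**2 = 1024)
U(h, A) = 123 (U(h, A) = -5 + (1/8)*1024 = -5 + 128 = 123)
U(-2, 19)*o = 123*(-104) = -12792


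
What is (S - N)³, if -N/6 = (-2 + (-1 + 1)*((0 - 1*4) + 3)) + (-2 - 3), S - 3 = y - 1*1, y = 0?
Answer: -64000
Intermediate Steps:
S = 2 (S = 3 + (0 - 1*1) = 3 + (0 - 1) = 3 - 1 = 2)
N = 42 (N = -6*((-2 + (-1 + 1)*((0 - 1*4) + 3)) + (-2 - 3)) = -6*((-2 + 0*((0 - 4) + 3)) - 5) = -6*((-2 + 0*(-4 + 3)) - 5) = -6*((-2 + 0*(-1)) - 5) = -6*((-2 + 0) - 5) = -6*(-2 - 5) = -6*(-7) = 42)
(S - N)³ = (2 - 1*42)³ = (2 - 42)³ = (-40)³ = -64000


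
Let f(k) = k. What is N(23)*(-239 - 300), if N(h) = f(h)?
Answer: -12397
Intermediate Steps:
N(h) = h
N(23)*(-239 - 300) = 23*(-239 - 300) = 23*(-539) = -12397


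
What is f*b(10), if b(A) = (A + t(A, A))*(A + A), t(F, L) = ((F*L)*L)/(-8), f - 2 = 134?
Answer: -312800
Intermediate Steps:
f = 136 (f = 2 + 134 = 136)
t(F, L) = -F*L**2/8 (t(F, L) = (F*L**2)*(-1/8) = -F*L**2/8)
b(A) = 2*A*(A - A**3/8) (b(A) = (A - A*A**2/8)*(A + A) = (A - A**3/8)*(2*A) = 2*A*(A - A**3/8))
f*b(10) = 136*((1/4)*10**2*(8 - 1*10**2)) = 136*((1/4)*100*(8 - 1*100)) = 136*((1/4)*100*(8 - 100)) = 136*((1/4)*100*(-92)) = 136*(-2300) = -312800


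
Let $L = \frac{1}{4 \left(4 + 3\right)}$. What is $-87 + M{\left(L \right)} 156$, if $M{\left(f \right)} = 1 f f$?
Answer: $- \frac{17013}{196} \approx -86.801$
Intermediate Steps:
$L = \frac{1}{28}$ ($L = \frac{1}{4 \cdot 7} = \frac{1}{28} \approx 0.035714$)
$M{\left(f \right)} = f^{2}$ ($M{\left(f \right)} = f f = f^{2}$)
$-87 + M{\left(L \right)} 156 = -87 + \left(\frac{1}{28}\right)^{2} \cdot 156 = -87 + \frac{1}{784} \cdot 156 = -87 + \frac{39}{196} = - \frac{17013}{196}$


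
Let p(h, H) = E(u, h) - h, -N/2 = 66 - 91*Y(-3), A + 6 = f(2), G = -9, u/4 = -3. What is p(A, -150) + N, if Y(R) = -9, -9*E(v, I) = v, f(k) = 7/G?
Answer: -15857/9 ≈ -1761.9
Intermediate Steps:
u = -12 (u = 4*(-3) = -12)
f(k) = -7/9 (f(k) = 7/(-9) = 7*(-1/9) = -7/9)
E(v, I) = -v/9
A = -61/9 (A = -6 - 7/9 = -61/9 ≈ -6.7778)
N = -1770 (N = -2*(66 - 91*(-9)) = -2*(66 + 819) = -2*885 = -1770)
p(h, H) = 4/3 - h (p(h, H) = -1/9*(-12) - h = 4/3 - h)
p(A, -150) + N = (4/3 - 1*(-61/9)) - 1770 = (4/3 + 61/9) - 1770 = 73/9 - 1770 = -15857/9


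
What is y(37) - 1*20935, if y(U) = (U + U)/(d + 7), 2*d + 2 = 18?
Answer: -313951/15 ≈ -20930.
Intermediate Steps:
d = 8 (d = -1 + (1/2)*18 = -1 + 9 = 8)
y(U) = 2*U/15 (y(U) = (U + U)/(8 + 7) = (2*U)/15 = (2*U)*(1/15) = 2*U/15)
y(37) - 1*20935 = (2/15)*37 - 1*20935 = 74/15 - 20935 = -313951/15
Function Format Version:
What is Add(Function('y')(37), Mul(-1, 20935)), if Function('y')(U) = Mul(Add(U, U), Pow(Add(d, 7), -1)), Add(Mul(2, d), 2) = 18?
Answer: Rational(-313951, 15) ≈ -20930.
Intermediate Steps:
d = 8 (d = Add(-1, Mul(Rational(1, 2), 18)) = Add(-1, 9) = 8)
Function('y')(U) = Mul(Rational(2, 15), U) (Function('y')(U) = Mul(Add(U, U), Pow(Add(8, 7), -1)) = Mul(Mul(2, U), Pow(15, -1)) = Mul(Mul(2, U), Rational(1, 15)) = Mul(Rational(2, 15), U))
Add(Function('y')(37), Mul(-1, 20935)) = Add(Mul(Rational(2, 15), 37), Mul(-1, 20935)) = Add(Rational(74, 15), -20935) = Rational(-313951, 15)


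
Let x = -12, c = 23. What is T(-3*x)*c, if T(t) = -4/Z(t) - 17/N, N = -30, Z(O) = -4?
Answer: 1081/30 ≈ 36.033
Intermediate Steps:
T(t) = 47/30 (T(t) = -4/(-4) - 17/(-30) = -4*(-1/4) - 17*(-1/30) = 1 + 17/30 = 47/30)
T(-3*x)*c = (47/30)*23 = 1081/30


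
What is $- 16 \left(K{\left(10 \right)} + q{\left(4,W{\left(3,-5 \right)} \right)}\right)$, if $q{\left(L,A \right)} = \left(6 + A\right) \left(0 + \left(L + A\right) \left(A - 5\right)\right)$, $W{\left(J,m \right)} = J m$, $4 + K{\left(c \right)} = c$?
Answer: $31584$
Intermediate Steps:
$K{\left(c \right)} = -4 + c$
$q{\left(L,A \right)} = \left(-5 + A\right) \left(6 + A\right) \left(A + L\right)$ ($q{\left(L,A \right)} = \left(6 + A\right) \left(0 + \left(A + L\right) \left(-5 + A\right)\right) = \left(6 + A\right) \left(0 + \left(-5 + A\right) \left(A + L\right)\right) = \left(6 + A\right) \left(-5 + A\right) \left(A + L\right) = \left(-5 + A\right) \left(6 + A\right) \left(A + L\right)$)
$- 16 \left(K{\left(10 \right)} + q{\left(4,W{\left(3,-5 \right)} \right)}\right) = - 16 \left(\left(-4 + 10\right) + \left(\left(3 \left(-5\right)\right)^{2} + \left(3 \left(-5\right)\right)^{3} - 30 \cdot 3 \left(-5\right) - 120 + 3 \left(-5\right) 4 + 4 \left(3 \left(-5\right)\right)^{2}\right)\right) = - 16 \left(6 + \left(\left(-15\right)^{2} + \left(-15\right)^{3} - -450 - 120 - 60 + 4 \left(-15\right)^{2}\right)\right) = - 16 \left(6 + \left(225 - 3375 + 450 - 120 - 60 + 4 \cdot 225\right)\right) = - 16 \left(6 + \left(225 - 3375 + 450 - 120 - 60 + 900\right)\right) = - 16 \left(6 - 1980\right) = \left(-16\right) \left(-1974\right) = 31584$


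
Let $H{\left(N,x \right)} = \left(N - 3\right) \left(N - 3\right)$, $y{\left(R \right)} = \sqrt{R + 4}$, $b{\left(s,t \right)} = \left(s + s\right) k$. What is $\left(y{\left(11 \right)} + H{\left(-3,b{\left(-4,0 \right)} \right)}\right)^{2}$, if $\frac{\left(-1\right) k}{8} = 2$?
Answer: $\left(36 + \sqrt{15}\right)^{2} \approx 1589.9$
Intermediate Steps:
$k = -16$ ($k = \left(-8\right) 2 = -16$)
$b{\left(s,t \right)} = - 32 s$ ($b{\left(s,t \right)} = \left(s + s\right) \left(-16\right) = 2 s \left(-16\right) = - 32 s$)
$y{\left(R \right)} = \sqrt{4 + R}$
$H{\left(N,x \right)} = \left(-3 + N\right)^{2}$ ($H{\left(N,x \right)} = \left(-3 + N\right) \left(-3 + N\right) = \left(-3 + N\right)^{2}$)
$\left(y{\left(11 \right)} + H{\left(-3,b{\left(-4,0 \right)} \right)}\right)^{2} = \left(\sqrt{4 + 11} + \left(-3 - 3\right)^{2}\right)^{2} = \left(\sqrt{15} + \left(-6\right)^{2}\right)^{2} = \left(\sqrt{15} + 36\right)^{2} = \left(36 + \sqrt{15}\right)^{2}$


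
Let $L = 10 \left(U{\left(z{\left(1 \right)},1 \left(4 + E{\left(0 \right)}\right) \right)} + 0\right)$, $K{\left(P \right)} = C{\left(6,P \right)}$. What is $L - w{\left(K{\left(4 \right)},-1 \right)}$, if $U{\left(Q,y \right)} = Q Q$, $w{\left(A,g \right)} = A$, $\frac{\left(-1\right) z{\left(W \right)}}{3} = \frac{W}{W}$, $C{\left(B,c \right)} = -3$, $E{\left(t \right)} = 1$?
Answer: $93$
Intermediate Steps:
$K{\left(P \right)} = -3$
$z{\left(W \right)} = -3$ ($z{\left(W \right)} = - 3 \frac{W}{W} = \left(-3\right) 1 = -3$)
$U{\left(Q,y \right)} = Q^{2}$
$L = 90$ ($L = 10 \left(\left(-3\right)^{2} + 0\right) = 10 \left(9 + 0\right) = 10 \cdot 9 = 90$)
$L - w{\left(K{\left(4 \right)},-1 \right)} = 90 - -3 = 90 + 3 = 93$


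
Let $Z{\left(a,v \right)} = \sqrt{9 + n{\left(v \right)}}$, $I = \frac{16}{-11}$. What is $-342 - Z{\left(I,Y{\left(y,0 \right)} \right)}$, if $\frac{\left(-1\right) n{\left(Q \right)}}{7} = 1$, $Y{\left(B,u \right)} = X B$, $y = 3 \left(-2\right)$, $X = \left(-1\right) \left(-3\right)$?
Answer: $-342 - \sqrt{2} \approx -343.41$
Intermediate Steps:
$X = 3$
$y = -6$
$I = - \frac{16}{11}$ ($I = 16 \left(- \frac{1}{11}\right) = - \frac{16}{11} \approx -1.4545$)
$Y{\left(B,u \right)} = 3 B$
$n{\left(Q \right)} = -7$ ($n{\left(Q \right)} = \left(-7\right) 1 = -7$)
$Z{\left(a,v \right)} = \sqrt{2}$ ($Z{\left(a,v \right)} = \sqrt{9 - 7} = \sqrt{2}$)
$-342 - Z{\left(I,Y{\left(y,0 \right)} \right)} = -342 - \sqrt{2}$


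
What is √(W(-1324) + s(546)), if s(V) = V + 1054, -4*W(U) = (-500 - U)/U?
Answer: √701258586/662 ≈ 40.002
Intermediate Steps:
W(U) = -(-500 - U)/(4*U)
s(V) = 1054 + V
√(W(-1324) + s(546)) = √((¼)*(500 - 1324)/(-1324) + (1054 + 546)) = √((¼)*(-1/1324)*(-824) + 1600) = √(103/662 + 1600) = √(1059303/662) = √701258586/662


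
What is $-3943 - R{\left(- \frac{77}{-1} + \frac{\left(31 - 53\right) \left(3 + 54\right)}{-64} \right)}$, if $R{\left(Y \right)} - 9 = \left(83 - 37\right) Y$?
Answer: $- \frac{134325}{16} \approx -8395.3$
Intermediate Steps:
$R{\left(Y \right)} = 9 + 46 Y$ ($R{\left(Y \right)} = 9 + \left(83 - 37\right) Y = 9 + 46 Y$)
$-3943 - R{\left(- \frac{77}{-1} + \frac{\left(31 - 53\right) \left(3 + 54\right)}{-64} \right)} = -3943 - \left(9 + 46 \left(- \frac{77}{-1} + \frac{\left(31 - 53\right) \left(3 + 54\right)}{-64}\right)\right) = -3943 - \left(9 + 46 \left(\left(-77\right) \left(-1\right) + \left(-22\right) 57 \left(- \frac{1}{64}\right)\right)\right) = -3943 - \left(9 + 46 \left(77 - - \frac{627}{32}\right)\right) = -3943 - \left(9 + 46 \left(77 + \frac{627}{32}\right)\right) = -3943 - \left(9 + 46 \cdot \frac{3091}{32}\right) = -3943 - \left(9 + \frac{71093}{16}\right) = -3943 - \frac{71237}{16} = - \frac{134325}{16}$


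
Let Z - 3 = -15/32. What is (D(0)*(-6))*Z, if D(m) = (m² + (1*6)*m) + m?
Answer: 0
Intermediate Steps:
D(m) = m² + 7*m (D(m) = (m² + 6*m) + m = m² + 7*m)
Z = 81/32 (Z = 3 - 15/32 = 81/32 ≈ 2.5313)
(D(0)*(-6))*Z = ((0*(7 + 0))*(-6))*(81/32) = ((0*7)*(-6))*(81/32) = (0*(-6))*(81/32) = 0*(81/32) = 0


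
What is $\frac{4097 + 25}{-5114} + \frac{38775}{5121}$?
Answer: $\frac{29531098}{4364799} \approx 6.7657$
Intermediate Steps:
$\frac{4097 + 25}{-5114} + \frac{38775}{5121} = 4122 \left(- \frac{1}{5114}\right) + 38775 \cdot \frac{1}{5121} = - \frac{2061}{2557} + \frac{12925}{1707} = \frac{29531098}{4364799}$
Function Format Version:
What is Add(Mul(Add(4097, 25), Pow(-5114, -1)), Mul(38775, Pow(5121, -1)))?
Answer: Rational(29531098, 4364799) ≈ 6.7657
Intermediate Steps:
Add(Mul(Add(4097, 25), Pow(-5114, -1)), Mul(38775, Pow(5121, -1))) = Add(Mul(4122, Rational(-1, 5114)), Mul(38775, Rational(1, 5121))) = Add(Rational(-2061, 2557), Rational(12925, 1707)) = Rational(29531098, 4364799)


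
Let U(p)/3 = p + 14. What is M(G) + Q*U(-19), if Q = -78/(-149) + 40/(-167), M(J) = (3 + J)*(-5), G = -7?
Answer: 391670/24883 ≈ 15.740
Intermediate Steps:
M(J) = -15 - 5*J
Q = 7066/24883 (Q = -78*(-1/149) + 40*(-1/167) = 78/149 - 40/167 = 7066/24883 ≈ 0.28397)
U(p) = 42 + 3*p (U(p) = 3*(p + 14) = 3*(14 + p) = 42 + 3*p)
M(G) + Q*U(-19) = (-15 - 5*(-7)) + 7066*(42 + 3*(-19))/24883 = (-15 + 35) + 7066*(42 - 57)/24883 = 20 + (7066/24883)*(-15) = 20 - 105990/24883 = 391670/24883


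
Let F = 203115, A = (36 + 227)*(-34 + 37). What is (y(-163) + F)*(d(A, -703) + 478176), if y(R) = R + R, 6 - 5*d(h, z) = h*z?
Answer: 597325747317/5 ≈ 1.1947e+11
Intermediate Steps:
A = 789 (A = 263*3 = 789)
d(h, z) = 6/5 - h*z/5
y(R) = 2*R
(y(-163) + F)*(d(A, -703) + 478176) = (2*(-163) + 203115)*((6/5 - ⅕*789*(-703)) + 478176) = (-326 + 203115)*((6/5 + 554667/5) + 478176) = 202789*(554673/5 + 478176) = 202789*(2945553/5) = 597325747317/5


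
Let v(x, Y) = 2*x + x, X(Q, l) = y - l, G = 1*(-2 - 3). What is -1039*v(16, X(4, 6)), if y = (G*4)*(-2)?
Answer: -49872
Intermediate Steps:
G = -5 (G = 1*(-5) = -5)
y = 40 (y = -5*4*(-2) = -20*(-2) = 40)
X(Q, l) = 40 - l
v(x, Y) = 3*x
-1039*v(16, X(4, 6)) = -3117*16 = -1039*48 = -49872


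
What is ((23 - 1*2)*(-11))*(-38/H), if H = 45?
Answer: 2926/15 ≈ 195.07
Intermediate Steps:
((23 - 1*2)*(-11))*(-38/H) = ((23 - 1*2)*(-11))*(-38/45) = ((23 - 2)*(-11))*(-38*1/45) = (21*(-11))*(-38/45) = -231*(-38/45) = 2926/15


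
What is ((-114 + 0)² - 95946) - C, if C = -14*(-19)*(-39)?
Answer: -72576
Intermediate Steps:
C = -10374 (C = 266*(-39) = -10374)
((-114 + 0)² - 95946) - C = ((-114 + 0)² - 95946) - 1*(-10374) = ((-114)² - 95946) + 10374 = (12996 - 95946) + 10374 = -82950 + 10374 = -72576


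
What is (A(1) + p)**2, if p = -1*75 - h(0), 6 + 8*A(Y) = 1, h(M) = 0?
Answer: 366025/64 ≈ 5719.1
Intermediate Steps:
A(Y) = -5/8 (A(Y) = -3/4 + (1/8)*1 = -3/4 + 1/8 = -5/8)
p = -75 (p = -1*75 - 1*0 = -75 + 0 = -75)
(A(1) + p)**2 = (-5/8 - 75)**2 = (-605/8)**2 = 366025/64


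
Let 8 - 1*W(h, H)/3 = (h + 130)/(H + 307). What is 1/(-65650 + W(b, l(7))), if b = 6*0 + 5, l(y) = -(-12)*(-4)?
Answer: -259/16997539 ≈ -1.5237e-5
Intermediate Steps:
l(y) = -48 (l(y) = -3*16 = -48)
b = 5 (b = 0 + 5 = 5)
W(h, H) = 24 - 3*(130 + h)/(307 + H) (W(h, H) = 24 - 3*(h + 130)/(H + 307) = 24 - 3*(130 + h)/(307 + H))
1/(-65650 + W(b, l(7))) = 1/(-65650 + 3*(2326 - 1*5 + 8*(-48))/(307 - 48)) = 1/(-65650 + 3*(2326 - 5 - 384)/259) = 1/(-65650 + 3*(1/259)*1937) = 1/(-65650 + 5811/259) = 1/(-16997539/259) = -259/16997539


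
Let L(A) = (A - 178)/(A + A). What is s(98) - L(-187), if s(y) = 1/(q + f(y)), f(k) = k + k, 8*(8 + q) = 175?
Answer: -609843/627946 ≈ -0.97117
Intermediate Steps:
q = 111/8 (q = -8 + (1/8)*175 = -8 + 175/8 = 111/8 ≈ 13.875)
f(k) = 2*k
L(A) = (-178 + A)/(2*A) (L(A) = (-178 + A)/((2*A)) = (-178 + A)*(1/(2*A)) = (-178 + A)/(2*A))
s(y) = 1/(111/8 + 2*y)
s(98) - L(-187) = 8/(111 + 16*98) - (-178 - 187)/(2*(-187)) = 8/(111 + 1568) - (-1)*(-365)/(2*187) = 8/1679 - 1*365/374 = 8*(1/1679) - 365/374 = 8/1679 - 365/374 = -609843/627946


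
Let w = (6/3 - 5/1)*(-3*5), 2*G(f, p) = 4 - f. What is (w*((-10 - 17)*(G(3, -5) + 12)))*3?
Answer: -91125/2 ≈ -45563.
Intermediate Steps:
G(f, p) = 2 - f/2 (G(f, p) = (4 - f)/2 = 2 - f/2)
w = 45 (w = (6*(1/3) - 5*1)*(-15) = (2 - 5)*(-15) = -3*(-15) = 45)
(w*((-10 - 17)*(G(3, -5) + 12)))*3 = (45*((-10 - 17)*((2 - 1/2*3) + 12)))*3 = (45*(-27*((2 - 3/2) + 12)))*3 = (45*(-27*(1/2 + 12)))*3 = (45*(-27*25/2))*3 = (45*(-675/2))*3 = -30375/2*3 = -91125/2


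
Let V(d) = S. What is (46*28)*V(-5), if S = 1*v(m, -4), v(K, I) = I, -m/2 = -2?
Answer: -5152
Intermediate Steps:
m = 4 (m = -2*(-2) = 4)
S = -4 (S = 1*(-4) = -4)
V(d) = -4
(46*28)*V(-5) = (46*28)*(-4) = 1288*(-4) = -5152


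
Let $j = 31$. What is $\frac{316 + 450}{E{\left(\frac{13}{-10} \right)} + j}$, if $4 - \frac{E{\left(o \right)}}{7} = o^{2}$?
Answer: $\frac{76600}{4717} \approx 16.239$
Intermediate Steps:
$E{\left(o \right)} = 28 - 7 o^{2}$
$\frac{316 + 450}{E{\left(\frac{13}{-10} \right)} + j} = \frac{316 + 450}{\left(28 - 7 \left(\frac{13}{-10}\right)^{2}\right) + 31} = \frac{766}{\left(28 - 7 \left(13 \left(- \frac{1}{10}\right)\right)^{2}\right) + 31} = \frac{766}{\left(28 - 7 \left(- \frac{13}{10}\right)^{2}\right) + 31} = \frac{766}{\left(28 - \frac{1183}{100}\right) + 31} = \frac{766}{\frac{1617}{100} + 31} = \frac{766}{\frac{4717}{100}} = 766 \cdot \frac{100}{4717} = \frac{76600}{4717}$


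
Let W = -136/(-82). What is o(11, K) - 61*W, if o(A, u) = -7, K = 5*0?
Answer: -4435/41 ≈ -108.17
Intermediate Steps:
K = 0
W = 68/41 (W = -136*(-1/82) = 68/41 ≈ 1.6585)
o(11, K) - 61*W = -7 - 61*68/41 = -7 - 4148/41 = -4435/41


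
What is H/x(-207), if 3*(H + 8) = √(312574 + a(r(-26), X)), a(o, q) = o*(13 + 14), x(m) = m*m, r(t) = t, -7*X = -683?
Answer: -8/42849 + 8*√4873/128547 ≈ 0.0041577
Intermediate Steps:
X = 683/7 (X = -⅐*(-683) = 683/7 ≈ 97.571)
x(m) = m²
a(o, q) = 27*o (a(o, q) = o*27 = 27*o)
H = -8 + 8*√4873/3 (H = -8 + √(312574 + 27*(-26))/3 = -8 + √(312574 - 702)/3 = -8 + √311872/3 = -8 + (8*√4873)/3 = -8 + 8*√4873/3 ≈ 178.15)
H/x(-207) = (-8 + 8*√4873/3)/((-207)²) = (-8 + 8*√4873/3)/42849 = (-8 + 8*√4873/3)*(1/42849) = -8/42849 + 8*√4873/128547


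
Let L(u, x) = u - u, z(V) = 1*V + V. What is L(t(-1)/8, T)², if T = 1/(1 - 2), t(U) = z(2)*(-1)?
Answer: 0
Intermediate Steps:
z(V) = 2*V (z(V) = V + V = 2*V)
t(U) = -4 (t(U) = (2*2)*(-1) = 4*(-1) = -4)
T = -1 (T = 1/(-1) = -1)
L(u, x) = 0
L(t(-1)/8, T)² = 0² = 0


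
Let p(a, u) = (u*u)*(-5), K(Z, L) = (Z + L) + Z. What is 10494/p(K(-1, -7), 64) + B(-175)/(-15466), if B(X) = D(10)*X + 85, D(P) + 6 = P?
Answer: -37426251/79185920 ≈ -0.47264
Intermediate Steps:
D(P) = -6 + P
K(Z, L) = L + 2*Z (K(Z, L) = (L + Z) + Z = L + 2*Z)
p(a, u) = -5*u² (p(a, u) = u²*(-5) = -5*u²)
B(X) = 85 + 4*X (B(X) = (-6 + 10)*X + 85 = 4*X + 85 = 85 + 4*X)
10494/p(K(-1, -7), 64) + B(-175)/(-15466) = 10494/((-5*64²)) + (85 + 4*(-175))/(-15466) = 10494/((-5*4096)) + (85 - 700)*(-1/15466) = 10494/(-20480) - 615*(-1/15466) = 10494*(-1/20480) + 615/15466 = -5247/10240 + 615/15466 = -37426251/79185920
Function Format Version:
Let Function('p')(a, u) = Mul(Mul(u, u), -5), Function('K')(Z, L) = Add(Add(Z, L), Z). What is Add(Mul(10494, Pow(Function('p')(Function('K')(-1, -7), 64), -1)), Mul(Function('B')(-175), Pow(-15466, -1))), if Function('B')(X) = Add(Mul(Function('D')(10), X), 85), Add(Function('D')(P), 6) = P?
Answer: Rational(-37426251, 79185920) ≈ -0.47264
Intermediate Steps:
Function('D')(P) = Add(-6, P)
Function('K')(Z, L) = Add(L, Mul(2, Z)) (Function('K')(Z, L) = Add(Add(L, Z), Z) = Add(L, Mul(2, Z)))
Function('p')(a, u) = Mul(-5, Pow(u, 2)) (Function('p')(a, u) = Mul(Pow(u, 2), -5) = Mul(-5, Pow(u, 2)))
Function('B')(X) = Add(85, Mul(4, X)) (Function('B')(X) = Add(Mul(Add(-6, 10), X), 85) = Add(Mul(4, X), 85) = Add(85, Mul(4, X)))
Add(Mul(10494, Pow(Function('p')(Function('K')(-1, -7), 64), -1)), Mul(Function('B')(-175), Pow(-15466, -1))) = Add(Mul(10494, Pow(Mul(-5, Pow(64, 2)), -1)), Mul(Add(85, Mul(4, -175)), Pow(-15466, -1))) = Add(Mul(10494, Pow(Mul(-5, 4096), -1)), Mul(Add(85, -700), Rational(-1, 15466))) = Add(Mul(10494, Pow(-20480, -1)), Mul(-615, Rational(-1, 15466))) = Add(Mul(10494, Rational(-1, 20480)), Rational(615, 15466)) = Add(Rational(-5247, 10240), Rational(615, 15466)) = Rational(-37426251, 79185920)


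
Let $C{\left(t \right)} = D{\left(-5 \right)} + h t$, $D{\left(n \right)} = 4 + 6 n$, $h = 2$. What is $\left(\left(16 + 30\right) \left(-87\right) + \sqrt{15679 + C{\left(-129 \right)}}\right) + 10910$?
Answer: $6908 + \sqrt{15395} \approx 7032.1$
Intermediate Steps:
$C{\left(t \right)} = -26 + 2 t$ ($C{\left(t \right)} = \left(4 + 6 \left(-5\right)\right) + 2 t = \left(4 - 30\right) + 2 t = -26 + 2 t$)
$\left(\left(16 + 30\right) \left(-87\right) + \sqrt{15679 + C{\left(-129 \right)}}\right) + 10910 = \left(\left(16 + 30\right) \left(-87\right) + \sqrt{15679 + \left(-26 + 2 \left(-129\right)\right)}\right) + 10910 = \left(46 \left(-87\right) + \sqrt{15679 - 284}\right) + 10910 = \left(-4002 + \sqrt{15679 - 284}\right) + 10910 = \left(-4002 + \sqrt{15395}\right) + 10910 = 6908 + \sqrt{15395}$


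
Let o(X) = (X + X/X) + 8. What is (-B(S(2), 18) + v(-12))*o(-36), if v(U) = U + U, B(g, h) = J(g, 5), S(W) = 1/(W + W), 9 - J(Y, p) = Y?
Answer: 3537/4 ≈ 884.25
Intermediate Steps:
J(Y, p) = 9 - Y
o(X) = 9 + X (o(X) = (X + 1) + 8 = (1 + X) + 8 = 9 + X)
S(W) = 1/(2*W)
B(g, h) = 9 - g
v(U) = 2*U
(-B(S(2), 18) + v(-12))*o(-36) = (-(9 - 1/(2*2)) + 2*(-12))*(9 - 36) = (-(9 - 1/(2*2)) - 24)*(-27) = (-(9 - 1*¼) - 24)*(-27) = (-(9 - ¼) - 24)*(-27) = (-1*35/4 - 24)*(-27) = (-35/4 - 24)*(-27) = -131/4*(-27) = 3537/4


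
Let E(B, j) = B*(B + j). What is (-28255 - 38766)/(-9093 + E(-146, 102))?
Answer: 67021/2669 ≈ 25.111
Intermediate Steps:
(-28255 - 38766)/(-9093 + E(-146, 102)) = (-28255 - 38766)/(-9093 - 146*(-146 + 102)) = -67021/(-9093 - 146*(-44)) = -67021/(-9093 + 6424) = -67021/(-2669) = -67021*(-1/2669) = 67021/2669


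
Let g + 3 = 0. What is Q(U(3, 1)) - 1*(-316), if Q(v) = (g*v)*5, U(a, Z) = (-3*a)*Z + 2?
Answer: 421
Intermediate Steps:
g = -3 (g = -3 + 0 = -3)
U(a, Z) = 2 - 3*Z*a (U(a, Z) = -3*Z*a + 2 = 2 - 3*Z*a)
Q(v) = -15*v (Q(v) = -3*v*5 = -15*v)
Q(U(3, 1)) - 1*(-316) = -15*(2 - 3*1*3) - 1*(-316) = -15*(2 - 9) + 316 = -15*(-7) + 316 = 105 + 316 = 421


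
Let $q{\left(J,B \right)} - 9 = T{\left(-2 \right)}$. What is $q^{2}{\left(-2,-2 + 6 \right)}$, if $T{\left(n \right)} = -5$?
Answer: $16$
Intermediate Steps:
$q{\left(J,B \right)} = 4$ ($q{\left(J,B \right)} = 9 - 5 = 4$)
$q^{2}{\left(-2,-2 + 6 \right)} = 4^{2} = 16$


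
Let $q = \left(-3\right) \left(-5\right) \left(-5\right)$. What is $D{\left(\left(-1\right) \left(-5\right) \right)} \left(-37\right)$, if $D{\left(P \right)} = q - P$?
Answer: $2960$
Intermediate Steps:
$q = -75$ ($q = 15 \left(-5\right) = -75$)
$D{\left(P \right)} = -75 - P$
$D{\left(\left(-1\right) \left(-5\right) \right)} \left(-37\right) = \left(-75 - \left(-1\right) \left(-5\right)\right) \left(-37\right) = \left(-75 - 5\right) \left(-37\right) = \left(-80\right) \left(-37\right) = 2960$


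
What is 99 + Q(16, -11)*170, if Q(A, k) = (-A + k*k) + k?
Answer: 16079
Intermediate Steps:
Q(A, k) = k + k² - A (Q(A, k) = (-A + k²) + k = (k² - A) + k = k + k² - A)
99 + Q(16, -11)*170 = 99 + (-11 + (-11)² - 1*16)*170 = 99 + (-11 + 121 - 16)*170 = 99 + 94*170 = 99 + 15980 = 16079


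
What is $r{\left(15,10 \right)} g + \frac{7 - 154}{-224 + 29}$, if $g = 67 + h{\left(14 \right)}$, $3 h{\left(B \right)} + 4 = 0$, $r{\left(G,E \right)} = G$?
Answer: $\frac{64074}{65} \approx 985.75$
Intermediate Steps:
$h{\left(B \right)} = - \frac{4}{3}$ ($h{\left(B \right)} = - \frac{4}{3} + \frac{1}{3} \cdot 0 = - \frac{4}{3} + 0 = - \frac{4}{3}$)
$g = \frac{197}{3}$ ($g = 67 - \frac{4}{3} = \frac{197}{3} \approx 65.667$)
$r{\left(15,10 \right)} g + \frac{7 - 154}{-224 + 29} = 15 \cdot \frac{197}{3} + \frac{7 - 154}{-224 + 29} = 985 - \frac{147}{-195} = 985 - - \frac{49}{65} = 985 + \frac{49}{65} = \frac{64074}{65}$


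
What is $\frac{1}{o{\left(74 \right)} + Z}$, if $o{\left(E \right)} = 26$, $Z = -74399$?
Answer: $- \frac{1}{74373} \approx -1.3446 \cdot 10^{-5}$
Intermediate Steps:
$\frac{1}{o{\left(74 \right)} + Z} = \frac{1}{26 - 74399} = \frac{1}{-74373} = - \frac{1}{74373}$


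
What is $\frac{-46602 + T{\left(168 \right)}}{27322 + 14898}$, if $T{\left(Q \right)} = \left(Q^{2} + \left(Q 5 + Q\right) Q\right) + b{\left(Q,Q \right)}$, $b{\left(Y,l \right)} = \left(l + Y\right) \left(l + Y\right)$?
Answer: $\frac{131931}{21110} \approx 6.2497$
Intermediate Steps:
$b{\left(Y,l \right)} = \left(Y + l\right)^{2}$ ($b{\left(Y,l \right)} = \left(Y + l\right) \left(Y + l\right) = \left(Y + l\right)^{2}$)
$T{\left(Q \right)} = 11 Q^{2}$ ($T{\left(Q \right)} = \left(Q^{2} + \left(Q 5 + Q\right) Q\right) + \left(Q + Q\right)^{2} = \left(Q^{2} + \left(5 Q + Q\right) Q\right) + \left(2 Q\right)^{2} = \left(Q^{2} + 6 Q Q\right) + 4 Q^{2} = \left(Q^{2} + 6 Q^{2}\right) + 4 Q^{2} = 7 Q^{2} + 4 Q^{2} = 11 Q^{2}$)
$\frac{-46602 + T{\left(168 \right)}}{27322 + 14898} = \frac{-46602 + 11 \cdot 168^{2}}{27322 + 14898} = \frac{-46602 + 11 \cdot 28224}{42220} = \left(-46602 + 310464\right) \frac{1}{42220} = 263862 \cdot \frac{1}{42220} = \frac{131931}{21110}$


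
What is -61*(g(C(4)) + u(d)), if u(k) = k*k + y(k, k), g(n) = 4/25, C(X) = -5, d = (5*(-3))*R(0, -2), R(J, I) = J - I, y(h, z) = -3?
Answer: -1368169/25 ≈ -54727.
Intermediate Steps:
d = -30 (d = (5*(-3))*(0 - 1*(-2)) = -15*(0 + 2) = -15*2 = -30)
g(n) = 4/25 (g(n) = 4*(1/25) = 4/25)
u(k) = -3 + k² (u(k) = k*k - 3 = k² - 3 = -3 + k²)
-61*(g(C(4)) + u(d)) = -61*(4/25 + (-3 + (-30)²)) = -61*(4/25 + (-3 + 900)) = -61*(4/25 + 897) = -61*22429/25 = -1368169/25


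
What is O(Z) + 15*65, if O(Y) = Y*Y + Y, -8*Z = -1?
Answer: 62409/64 ≈ 975.14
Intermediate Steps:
Z = 1/8 (Z = -1/8*(-1) = 1/8 ≈ 0.12500)
O(Y) = Y + Y**2 (O(Y) = Y**2 + Y = Y + Y**2)
O(Z) + 15*65 = (1 + 1/8)/8 + 15*65 = (1/8)*(9/8) + 975 = 9/64 + 975 = 62409/64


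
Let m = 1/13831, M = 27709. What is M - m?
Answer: 383243178/13831 ≈ 27709.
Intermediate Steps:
m = 1/13831 ≈ 7.2301e-5
M - m = 27709 - 1*1/13831 = 27709 - 1/13831 = 383243178/13831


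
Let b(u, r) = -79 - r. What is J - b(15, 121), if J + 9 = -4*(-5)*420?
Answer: 8591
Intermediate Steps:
J = 8391 (J = -9 - 4*(-5)*420 = -9 + 20*420 = -9 + 8400 = 8391)
J - b(15, 121) = 8391 - (-79 - 1*121) = 8391 - (-79 - 121) = 8391 - 1*(-200) = 8391 + 200 = 8591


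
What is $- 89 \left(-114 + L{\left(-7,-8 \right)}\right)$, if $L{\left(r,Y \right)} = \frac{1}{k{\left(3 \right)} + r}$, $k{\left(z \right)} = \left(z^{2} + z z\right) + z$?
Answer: $\frac{141955}{14} \approx 10140.0$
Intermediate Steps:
$k{\left(z \right)} = z + 2 z^{2}$ ($k{\left(z \right)} = \left(z^{2} + z^{2}\right) + z = 2 z^{2} + z = z + 2 z^{2}$)
$L{\left(r,Y \right)} = \frac{1}{21 + r}$ ($L{\left(r,Y \right)} = \frac{1}{3 \left(1 + 2 \cdot 3\right) + r} = \frac{1}{3 \left(1 + 6\right) + r} = \frac{1}{3 \cdot 7 + r} = \frac{1}{21 + r}$)
$- 89 \left(-114 + L{\left(-7,-8 \right)}\right) = - 89 \left(-114 + \frac{1}{21 - 7}\right) = - 89 \left(-114 + \frac{1}{14}\right) = \left(-89\right) \left(- \frac{1595}{14}\right) = \frac{141955}{14}$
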